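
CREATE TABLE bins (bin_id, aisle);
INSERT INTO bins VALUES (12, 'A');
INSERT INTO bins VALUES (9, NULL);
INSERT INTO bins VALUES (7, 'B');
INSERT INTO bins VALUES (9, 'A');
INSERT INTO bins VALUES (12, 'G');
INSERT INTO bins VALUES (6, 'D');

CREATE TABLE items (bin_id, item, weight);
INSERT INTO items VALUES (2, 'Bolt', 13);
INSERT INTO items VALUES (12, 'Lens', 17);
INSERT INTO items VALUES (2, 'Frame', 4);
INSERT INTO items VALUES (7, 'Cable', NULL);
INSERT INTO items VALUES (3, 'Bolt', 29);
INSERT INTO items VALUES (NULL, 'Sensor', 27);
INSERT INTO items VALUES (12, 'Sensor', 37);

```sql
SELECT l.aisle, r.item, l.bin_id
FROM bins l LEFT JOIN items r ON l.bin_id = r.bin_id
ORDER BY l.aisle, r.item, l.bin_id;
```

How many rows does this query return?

LEFT JOIN keeps every row from `bins`; unmatched rows get NULL for `items`'s columns.
Matching on l.bin_id = r.bin_id. A NULL in a compared column never satisfies the condition.
- bin_id=12: 2 matching r row(s), so 2 row(s) emitted.
- bin_id=9: no r row matches, row kept with r columns NULL.
- bin_id=7: 1 matching r row(s), so 1 row(s) emitted.
- bin_id=9: no r row matches, row kept with r columns NULL.
- bin_id=12: 2 matching r row(s), so 2 row(s) emitted.
- bin_id=6: no r row matches, row kept with r columns NULL.
Total: 5 matched + 3 padded = 8 rows.

8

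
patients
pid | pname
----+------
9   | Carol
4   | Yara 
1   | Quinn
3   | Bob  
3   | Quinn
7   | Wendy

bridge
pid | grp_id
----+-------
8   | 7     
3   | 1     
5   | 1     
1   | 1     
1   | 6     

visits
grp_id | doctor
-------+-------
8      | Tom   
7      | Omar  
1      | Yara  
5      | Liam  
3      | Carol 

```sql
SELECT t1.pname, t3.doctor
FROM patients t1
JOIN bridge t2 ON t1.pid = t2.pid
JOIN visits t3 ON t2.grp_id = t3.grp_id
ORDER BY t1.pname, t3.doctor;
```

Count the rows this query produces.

3

Evaluate left to right. First `patients t1 INNER JOIN bridge t2` on pid: 4 row(s).
Then INNER JOIN `visits t3` on grp_id: keep only rows whose t2.grp_id appears in t3.
Result: 3 row(s).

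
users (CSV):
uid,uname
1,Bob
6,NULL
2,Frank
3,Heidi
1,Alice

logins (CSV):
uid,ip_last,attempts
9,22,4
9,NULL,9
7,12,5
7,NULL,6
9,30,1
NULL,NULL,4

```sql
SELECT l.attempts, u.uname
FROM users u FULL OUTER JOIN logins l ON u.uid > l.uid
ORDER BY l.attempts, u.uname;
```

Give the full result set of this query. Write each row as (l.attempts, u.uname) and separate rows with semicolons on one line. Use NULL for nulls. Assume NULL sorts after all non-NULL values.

FULL OUTER JOIN keeps every row from both sides; unmatched rows get NULL for the other side's columns.
Matching on u.uid > l.uid. A NULL in a compared column never satisfies the condition.
- u row (uid=1): no match → kept, l columns NULL.
- u row (uid=6): no match → kept, l columns NULL.
- u row (uid=2): no match → kept, l columns NULL.
- u row (uid=3): no match → kept, l columns NULL.
- u row (uid=1): no match → kept, l columns NULL.
- 6 row(s) from l found no u partner → padded with NULL.

(1, NULL); (4, NULL); (4, NULL); (5, NULL); (6, NULL); (9, NULL); (NULL, Alice); (NULL, Bob); (NULL, Frank); (NULL, Heidi); (NULL, NULL)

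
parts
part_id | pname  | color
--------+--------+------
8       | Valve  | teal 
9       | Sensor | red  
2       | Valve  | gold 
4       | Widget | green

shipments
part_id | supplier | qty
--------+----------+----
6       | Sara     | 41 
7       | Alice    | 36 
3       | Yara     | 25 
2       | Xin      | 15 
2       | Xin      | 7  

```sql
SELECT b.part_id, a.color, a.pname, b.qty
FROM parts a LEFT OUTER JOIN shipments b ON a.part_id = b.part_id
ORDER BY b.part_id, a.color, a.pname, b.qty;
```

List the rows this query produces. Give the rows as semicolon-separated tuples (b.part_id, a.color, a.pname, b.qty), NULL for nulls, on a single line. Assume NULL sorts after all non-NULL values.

LEFT JOIN keeps every row from `parts`; unmatched rows get NULL for `shipments`'s columns.
Matching on a.part_id = b.part_id.
- a row (part_id=8): no match → kept, b columns NULL.
- a row (part_id=9): no match → kept, b columns NULL.
- a row (part_id=2): matches 2 b row(s) → 2 output row(s).
- a row (part_id=4): no match → kept, b columns NULL.
After projecting and ordering:
b.part_id | a.color | a.pname | b.qty
2 | gold | Valve | 7
2 | gold | Valve | 15
NULL | green | Widget | NULL
NULL | red | Sensor | NULL
NULL | teal | Valve | NULL

(2, gold, Valve, 7); (2, gold, Valve, 15); (NULL, green, Widget, NULL); (NULL, red, Sensor, NULL); (NULL, teal, Valve, NULL)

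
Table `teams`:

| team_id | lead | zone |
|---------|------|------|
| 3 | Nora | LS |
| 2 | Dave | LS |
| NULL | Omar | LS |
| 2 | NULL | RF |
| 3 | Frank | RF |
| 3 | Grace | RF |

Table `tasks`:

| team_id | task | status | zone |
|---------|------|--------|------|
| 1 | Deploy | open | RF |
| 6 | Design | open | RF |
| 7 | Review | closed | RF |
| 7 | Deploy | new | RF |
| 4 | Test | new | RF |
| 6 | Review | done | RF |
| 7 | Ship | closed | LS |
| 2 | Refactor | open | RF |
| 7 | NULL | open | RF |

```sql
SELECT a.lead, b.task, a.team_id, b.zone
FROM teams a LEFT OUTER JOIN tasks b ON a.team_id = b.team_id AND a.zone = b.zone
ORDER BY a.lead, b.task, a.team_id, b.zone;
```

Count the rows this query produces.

LEFT JOIN keeps every row from `teams`; unmatched rows get NULL for `tasks`'s columns.
Matching on a.team_id = b.team_id AND a.zone = b.zone. A NULL in a compared column never satisfies the condition.
- a (team_id=3, zone=LS) has no partner → padded with NULL.
- a (team_id=2, zone=LS) has no partner → padded with NULL.
- a (team_id=NULL, zone=LS) has no partner → padded with NULL.
- a (team_id=2, zone=RF) pairs with 1 row(s) of b.
- a (team_id=3, zone=RF) has no partner → padded with NULL.
- a (team_id=3, zone=RF) has no partner → padded with NULL.
Total: 1 matched + 5 padded = 6 rows.

6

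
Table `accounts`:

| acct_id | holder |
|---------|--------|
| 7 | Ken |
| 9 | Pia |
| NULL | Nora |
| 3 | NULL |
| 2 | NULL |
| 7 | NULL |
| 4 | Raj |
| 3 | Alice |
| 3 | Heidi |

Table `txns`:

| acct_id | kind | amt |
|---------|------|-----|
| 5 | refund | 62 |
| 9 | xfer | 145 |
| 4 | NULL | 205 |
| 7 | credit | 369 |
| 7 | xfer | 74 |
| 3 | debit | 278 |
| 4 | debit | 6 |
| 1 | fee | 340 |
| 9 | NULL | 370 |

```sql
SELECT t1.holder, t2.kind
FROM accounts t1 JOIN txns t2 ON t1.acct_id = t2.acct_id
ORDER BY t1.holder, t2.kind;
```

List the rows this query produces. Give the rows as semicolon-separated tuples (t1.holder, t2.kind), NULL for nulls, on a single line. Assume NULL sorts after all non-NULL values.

(Alice, debit); (Heidi, debit); (Ken, credit); (Ken, xfer); (Pia, xfer); (Pia, NULL); (Raj, debit); (Raj, NULL); (NULL, credit); (NULL, debit); (NULL, xfer)

INNER JOIN keeps only pairs where the ON condition holds.
Matching on t1.acct_id = t2.acct_id. A NULL in a compared column never satisfies the condition.
- t1 (acct_id=7) pairs with 2 row(s) of t2.
- t1 (acct_id=9) pairs with 2 row(s) of t2.
- t1 (acct_id=NULL) has no partner → excluded.
- t1 (acct_id=3) pairs with 1 row(s) of t2.
- t1 (acct_id=2) has no partner → excluded.
- t1 (acct_id=7) pairs with 2 row(s) of t2.
- t1 (acct_id=4) pairs with 2 row(s) of t2.
- t1 (acct_id=3) pairs with 1 row(s) of t2.
- t1 (acct_id=3) pairs with 1 row(s) of t2.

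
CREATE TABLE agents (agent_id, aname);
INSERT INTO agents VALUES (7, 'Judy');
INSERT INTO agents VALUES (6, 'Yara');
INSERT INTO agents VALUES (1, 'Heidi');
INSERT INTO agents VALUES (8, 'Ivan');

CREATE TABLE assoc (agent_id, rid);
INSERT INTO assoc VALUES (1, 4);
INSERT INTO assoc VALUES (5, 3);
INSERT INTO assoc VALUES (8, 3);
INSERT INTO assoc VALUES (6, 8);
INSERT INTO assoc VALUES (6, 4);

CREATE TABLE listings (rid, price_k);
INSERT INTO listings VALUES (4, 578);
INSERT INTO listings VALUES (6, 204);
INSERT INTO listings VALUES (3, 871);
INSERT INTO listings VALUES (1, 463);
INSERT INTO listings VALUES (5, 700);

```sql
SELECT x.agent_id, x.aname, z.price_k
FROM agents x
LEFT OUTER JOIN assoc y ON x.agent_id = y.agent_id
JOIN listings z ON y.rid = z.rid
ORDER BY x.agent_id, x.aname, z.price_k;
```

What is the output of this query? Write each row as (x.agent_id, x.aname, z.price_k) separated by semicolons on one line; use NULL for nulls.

Evaluate left to right. First `agents x LEFT JOIN assoc y` on agent_id: 5 row(s).
Then INNER JOIN `listings z` on rid: keep only rows whose y.rid appears in z.

(1, Heidi, 578); (6, Yara, 578); (8, Ivan, 871)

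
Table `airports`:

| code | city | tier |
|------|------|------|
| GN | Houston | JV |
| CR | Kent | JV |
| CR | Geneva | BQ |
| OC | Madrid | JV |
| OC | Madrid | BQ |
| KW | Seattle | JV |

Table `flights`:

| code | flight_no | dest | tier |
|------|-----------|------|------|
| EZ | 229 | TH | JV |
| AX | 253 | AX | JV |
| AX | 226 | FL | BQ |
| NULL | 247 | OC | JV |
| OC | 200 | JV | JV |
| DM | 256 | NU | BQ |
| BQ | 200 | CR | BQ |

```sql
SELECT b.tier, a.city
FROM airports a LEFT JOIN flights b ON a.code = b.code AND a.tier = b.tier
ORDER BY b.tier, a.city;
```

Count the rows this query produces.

LEFT JOIN keeps every row from `airports`; unmatched rows get NULL for `flights`'s columns.
Matching on a.code = b.code AND a.tier = b.tier. A NULL in a compared column never satisfies the condition.
Matched pairs: 1; unmatched a rows kept: 5.
Total: 1 matched + 5 padded = 6 rows.

6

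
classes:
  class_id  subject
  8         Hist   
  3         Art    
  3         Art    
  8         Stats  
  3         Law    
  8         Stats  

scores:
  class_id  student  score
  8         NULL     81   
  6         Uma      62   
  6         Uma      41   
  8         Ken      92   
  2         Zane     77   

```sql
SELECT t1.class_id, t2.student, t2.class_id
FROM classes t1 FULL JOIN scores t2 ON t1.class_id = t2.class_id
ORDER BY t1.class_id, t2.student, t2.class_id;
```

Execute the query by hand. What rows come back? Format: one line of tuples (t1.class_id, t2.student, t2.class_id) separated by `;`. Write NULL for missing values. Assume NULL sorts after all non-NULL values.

FULL OUTER JOIN keeps every row from both sides; unmatched rows get NULL for the other side's columns.
Matching on t1.class_id = t2.class_id.
Matched pairs: 6; unmatched t1 rows kept: 3; unmatched t2 rows kept: 3.

(3, NULL, NULL); (3, NULL, NULL); (3, NULL, NULL); (8, Ken, 8); (8, Ken, 8); (8, Ken, 8); (8, NULL, 8); (8, NULL, 8); (8, NULL, 8); (NULL, Uma, 6); (NULL, Uma, 6); (NULL, Zane, 2)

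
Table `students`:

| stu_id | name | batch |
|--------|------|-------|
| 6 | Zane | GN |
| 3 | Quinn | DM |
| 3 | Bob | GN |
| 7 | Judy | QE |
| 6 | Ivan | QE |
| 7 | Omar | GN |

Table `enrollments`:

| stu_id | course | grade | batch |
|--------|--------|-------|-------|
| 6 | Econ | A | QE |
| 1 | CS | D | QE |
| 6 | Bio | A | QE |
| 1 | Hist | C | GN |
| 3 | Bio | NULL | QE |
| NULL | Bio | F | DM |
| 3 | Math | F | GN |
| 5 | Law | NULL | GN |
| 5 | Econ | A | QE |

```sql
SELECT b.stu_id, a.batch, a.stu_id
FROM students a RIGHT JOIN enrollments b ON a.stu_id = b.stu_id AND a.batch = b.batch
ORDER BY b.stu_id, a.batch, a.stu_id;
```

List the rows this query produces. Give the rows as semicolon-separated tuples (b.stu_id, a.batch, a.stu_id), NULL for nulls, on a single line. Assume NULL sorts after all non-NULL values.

RIGHT JOIN keeps every row from `enrollments`; unmatched rows get NULL for `students`'s columns.
Matching on a.stu_id = b.stu_id AND a.batch = b.batch. A NULL in a compared column never satisfies the condition.
- a[0] stu_id=6, batch=GN → no match.
- a[1] stu_id=3, batch=DM → no match.
- a[2] stu_id=3, batch=GN → 1 match(es) in b → 1 row(s).
- a[3] stu_id=7, batch=QE → no match.
- a[4] stu_id=6, batch=QE → 2 match(es) in b → 2 row(s).
- a[5] stu_id=7, batch=GN → no match.
- 6 b row(s) had no a match → kept, a columns NULL.
After projecting and ordering:
b.stu_id | a.batch | a.stu_id
1 | NULL | NULL
1 | NULL | NULL
3 | GN | 3
3 | NULL | NULL
5 | NULL | NULL
5 | NULL | NULL
6 | QE | 6
6 | QE | 6
NULL | NULL | NULL

(1, NULL, NULL); (1, NULL, NULL); (3, GN, 3); (3, NULL, NULL); (5, NULL, NULL); (5, NULL, NULL); (6, QE, 6); (6, QE, 6); (NULL, NULL, NULL)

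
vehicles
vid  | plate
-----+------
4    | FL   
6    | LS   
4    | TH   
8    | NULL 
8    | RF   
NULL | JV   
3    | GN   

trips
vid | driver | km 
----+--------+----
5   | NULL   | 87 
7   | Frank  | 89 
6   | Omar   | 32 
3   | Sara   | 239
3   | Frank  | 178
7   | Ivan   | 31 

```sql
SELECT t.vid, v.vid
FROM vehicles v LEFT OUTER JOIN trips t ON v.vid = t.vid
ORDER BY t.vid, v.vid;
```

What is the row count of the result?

LEFT JOIN keeps every row from `vehicles`; unmatched rows get NULL for `trips`'s columns.
Matching on v.vid = t.vid. A NULL in a compared column never satisfies the condition.
- v row (vid=4): no match → kept, t columns NULL.
- v row (vid=6): matches 1 t row(s) → 1 output row(s).
- v row (vid=4): no match → kept, t columns NULL.
- v row (vid=8): no match → kept, t columns NULL.
- v row (vid=8): no match → kept, t columns NULL.
- v row (vid=NULL): no match → kept, t columns NULL.
- v row (vid=3): matches 2 t row(s) → 2 output row(s).
Total: 3 matched + 5 padded = 8 rows.

8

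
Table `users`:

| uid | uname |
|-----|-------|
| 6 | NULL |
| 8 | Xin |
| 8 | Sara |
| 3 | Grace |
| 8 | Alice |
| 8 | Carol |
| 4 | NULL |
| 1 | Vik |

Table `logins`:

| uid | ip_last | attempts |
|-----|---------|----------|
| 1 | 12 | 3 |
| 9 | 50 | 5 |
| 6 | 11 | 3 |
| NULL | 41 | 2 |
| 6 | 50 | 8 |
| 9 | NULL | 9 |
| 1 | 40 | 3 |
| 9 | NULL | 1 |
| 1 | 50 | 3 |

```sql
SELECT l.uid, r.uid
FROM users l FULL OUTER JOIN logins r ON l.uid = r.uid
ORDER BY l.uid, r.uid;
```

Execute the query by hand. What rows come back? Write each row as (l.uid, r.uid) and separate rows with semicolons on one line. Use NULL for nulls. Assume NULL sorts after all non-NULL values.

(1, 1); (1, 1); (1, 1); (3, NULL); (4, NULL); (6, 6); (6, 6); (8, NULL); (8, NULL); (8, NULL); (8, NULL); (NULL, 9); (NULL, 9); (NULL, 9); (NULL, NULL)

FULL OUTER JOIN keeps every row from both sides; unmatched rows get NULL for the other side's columns.
Matching on l.uid = r.uid. A NULL in a compared column never satisfies the condition.
- l[0] uid=6 → 2 match(es) in r → 2 row(s).
- l[1] uid=8 → no match; kept with NULLs on the r side.
- l[2] uid=8 → no match; kept with NULLs on the r side.
- l[3] uid=3 → no match; kept with NULLs on the r side.
- l[4] uid=8 → no match; kept with NULLs on the r side.
- l[5] uid=8 → no match; kept with NULLs on the r side.
- l[6] uid=4 → no match; kept with NULLs on the r side.
- l[7] uid=1 → 3 match(es) in r → 3 row(s).
- 4 row(s) from r found no l partner → padded with NULL.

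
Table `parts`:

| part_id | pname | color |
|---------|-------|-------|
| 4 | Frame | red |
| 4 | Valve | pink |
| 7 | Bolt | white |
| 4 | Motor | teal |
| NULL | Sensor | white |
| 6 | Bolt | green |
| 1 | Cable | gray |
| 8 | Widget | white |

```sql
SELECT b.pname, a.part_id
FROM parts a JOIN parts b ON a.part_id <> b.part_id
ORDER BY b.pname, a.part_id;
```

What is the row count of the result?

36

INNER JOIN keeps only pairs where the ON condition holds.
Matching on a.part_id <> b.part_id. A NULL in a compared column never satisfies the condition.
- a row (part_id=4): matches 4 b row(s) → 4 output row(s).
- a row (part_id=4): matches 4 b row(s) → 4 output row(s).
- a row (part_id=7): matches 6 b row(s) → 6 output row(s).
- a row (part_id=4): matches 4 b row(s) → 4 output row(s).
- a row (part_id=NULL): no match → dropped.
- a row (part_id=6): matches 6 b row(s) → 6 output row(s).
- a row (part_id=1): matches 6 b row(s) → 6 output row(s).
- a row (part_id=8): matches 6 b row(s) → 6 output row(s).
Total: 36 rows.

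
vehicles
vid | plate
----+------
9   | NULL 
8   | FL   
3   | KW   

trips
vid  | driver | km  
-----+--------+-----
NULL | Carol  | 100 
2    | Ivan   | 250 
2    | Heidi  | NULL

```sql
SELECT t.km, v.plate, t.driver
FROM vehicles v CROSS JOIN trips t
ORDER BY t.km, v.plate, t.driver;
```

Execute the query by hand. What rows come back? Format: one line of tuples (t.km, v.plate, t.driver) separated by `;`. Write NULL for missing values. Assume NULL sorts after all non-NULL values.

(100, FL, Carol); (100, KW, Carol); (100, NULL, Carol); (250, FL, Ivan); (250, KW, Ivan); (250, NULL, Ivan); (NULL, FL, Heidi); (NULL, KW, Heidi); (NULL, NULL, Heidi)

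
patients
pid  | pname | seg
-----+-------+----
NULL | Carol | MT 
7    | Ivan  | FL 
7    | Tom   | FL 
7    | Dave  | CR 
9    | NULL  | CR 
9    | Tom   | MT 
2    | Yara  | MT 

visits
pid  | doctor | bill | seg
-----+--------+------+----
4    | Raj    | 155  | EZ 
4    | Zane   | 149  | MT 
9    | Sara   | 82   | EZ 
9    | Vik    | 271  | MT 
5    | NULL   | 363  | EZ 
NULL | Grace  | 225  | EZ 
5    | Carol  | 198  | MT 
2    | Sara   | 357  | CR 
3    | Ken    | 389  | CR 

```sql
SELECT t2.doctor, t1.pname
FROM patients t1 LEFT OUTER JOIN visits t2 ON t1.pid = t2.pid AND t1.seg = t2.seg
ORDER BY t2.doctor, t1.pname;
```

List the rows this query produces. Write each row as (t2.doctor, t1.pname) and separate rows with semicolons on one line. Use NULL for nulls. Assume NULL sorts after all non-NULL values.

(Vik, Tom); (NULL, Carol); (NULL, Dave); (NULL, Ivan); (NULL, Tom); (NULL, Yara); (NULL, NULL)

LEFT JOIN keeps every row from `patients`; unmatched rows get NULL for `visits`'s columns.
Matching on t1.pid = t2.pid AND t1.seg = t2.seg. A NULL in a compared column never satisfies the condition.
- pid=NULL, seg=MT: no t2 row matches, row kept with t2 columns NULL.
- pid=7, seg=FL: no t2 row matches, row kept with t2 columns NULL.
- pid=7, seg=FL: no t2 row matches, row kept with t2 columns NULL.
- pid=7, seg=CR: no t2 row matches, row kept with t2 columns NULL.
- pid=9, seg=CR: no t2 row matches, row kept with t2 columns NULL.
- pid=9, seg=MT: 1 matching t2 row(s), so 1 row(s) emitted.
- pid=2, seg=MT: no t2 row matches, row kept with t2 columns NULL.
After projecting and ordering:
t2.doctor | t1.pname
Vik | Tom
NULL | Carol
NULL | Dave
NULL | Ivan
NULL | Tom
NULL | Yara
NULL | NULL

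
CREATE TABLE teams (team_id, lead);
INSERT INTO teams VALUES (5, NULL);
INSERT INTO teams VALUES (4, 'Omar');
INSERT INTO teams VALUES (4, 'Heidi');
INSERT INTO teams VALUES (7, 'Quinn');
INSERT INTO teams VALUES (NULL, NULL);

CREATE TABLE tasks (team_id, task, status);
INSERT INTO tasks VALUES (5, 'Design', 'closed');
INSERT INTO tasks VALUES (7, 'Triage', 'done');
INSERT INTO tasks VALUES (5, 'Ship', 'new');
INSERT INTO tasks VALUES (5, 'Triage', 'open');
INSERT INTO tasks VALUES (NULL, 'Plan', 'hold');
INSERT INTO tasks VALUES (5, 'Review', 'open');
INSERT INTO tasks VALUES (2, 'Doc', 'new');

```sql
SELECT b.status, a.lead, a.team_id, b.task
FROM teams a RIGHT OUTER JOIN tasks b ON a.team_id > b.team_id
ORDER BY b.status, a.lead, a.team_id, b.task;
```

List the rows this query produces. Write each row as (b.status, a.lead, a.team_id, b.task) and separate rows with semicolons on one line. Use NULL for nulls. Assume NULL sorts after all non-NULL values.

(closed, Quinn, 7, Design); (done, NULL, NULL, Triage); (hold, NULL, NULL, Plan); (new, Heidi, 4, Doc); (new, Omar, 4, Doc); (new, Quinn, 7, Doc); (new, Quinn, 7, Ship); (new, NULL, 5, Doc); (open, Quinn, 7, Review); (open, Quinn, 7, Triage)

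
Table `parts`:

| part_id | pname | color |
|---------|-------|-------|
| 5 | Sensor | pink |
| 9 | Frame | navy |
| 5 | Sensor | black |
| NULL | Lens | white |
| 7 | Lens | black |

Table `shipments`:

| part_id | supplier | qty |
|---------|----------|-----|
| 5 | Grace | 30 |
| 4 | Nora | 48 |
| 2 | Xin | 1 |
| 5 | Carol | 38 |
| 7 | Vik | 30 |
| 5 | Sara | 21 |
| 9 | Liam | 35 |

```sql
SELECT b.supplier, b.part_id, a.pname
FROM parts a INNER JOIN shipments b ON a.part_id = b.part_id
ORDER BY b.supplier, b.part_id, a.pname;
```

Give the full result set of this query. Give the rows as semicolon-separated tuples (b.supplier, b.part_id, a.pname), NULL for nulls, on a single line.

(Carol, 5, Sensor); (Carol, 5, Sensor); (Grace, 5, Sensor); (Grace, 5, Sensor); (Liam, 9, Frame); (Sara, 5, Sensor); (Sara, 5, Sensor); (Vik, 7, Lens)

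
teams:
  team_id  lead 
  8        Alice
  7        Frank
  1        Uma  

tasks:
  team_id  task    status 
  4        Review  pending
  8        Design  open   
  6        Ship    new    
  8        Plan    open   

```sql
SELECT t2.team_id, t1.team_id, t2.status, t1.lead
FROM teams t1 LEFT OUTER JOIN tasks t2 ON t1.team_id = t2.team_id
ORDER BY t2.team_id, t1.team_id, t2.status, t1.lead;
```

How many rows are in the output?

4

LEFT JOIN keeps every row from `teams`; unmatched rows get NULL for `tasks`'s columns.
Matching on t1.team_id = t2.team_id.
Matched pairs: 2; unmatched t1 rows kept: 2.
Total: 2 matched + 2 padded = 4 rows.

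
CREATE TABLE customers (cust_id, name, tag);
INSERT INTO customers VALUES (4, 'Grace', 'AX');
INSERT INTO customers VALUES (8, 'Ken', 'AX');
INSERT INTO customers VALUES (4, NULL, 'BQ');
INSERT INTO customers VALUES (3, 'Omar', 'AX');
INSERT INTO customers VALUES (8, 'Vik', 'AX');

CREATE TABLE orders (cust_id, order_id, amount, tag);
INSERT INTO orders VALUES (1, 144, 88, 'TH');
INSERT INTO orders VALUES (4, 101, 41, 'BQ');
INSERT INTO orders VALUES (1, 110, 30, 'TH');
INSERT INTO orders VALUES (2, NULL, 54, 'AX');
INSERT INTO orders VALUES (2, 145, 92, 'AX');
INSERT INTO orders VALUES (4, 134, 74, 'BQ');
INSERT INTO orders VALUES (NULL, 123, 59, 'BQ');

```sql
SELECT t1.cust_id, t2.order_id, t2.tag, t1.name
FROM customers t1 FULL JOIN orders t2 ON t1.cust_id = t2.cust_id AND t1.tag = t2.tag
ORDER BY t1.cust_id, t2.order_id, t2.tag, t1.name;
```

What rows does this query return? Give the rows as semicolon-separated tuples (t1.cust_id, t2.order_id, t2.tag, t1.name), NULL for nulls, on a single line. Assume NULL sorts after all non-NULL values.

FULL OUTER JOIN keeps every row from both sides; unmatched rows get NULL for the other side's columns.
Matching on t1.cust_id = t2.cust_id AND t1.tag = t2.tag. A NULL in a compared column never satisfies the condition.
Matched pairs: 2; unmatched t1 rows kept: 4; unmatched t2 rows kept: 5.

(3, NULL, NULL, Omar); (4, 101, BQ, NULL); (4, 134, BQ, NULL); (4, NULL, NULL, Grace); (8, NULL, NULL, Ken); (8, NULL, NULL, Vik); (NULL, 110, TH, NULL); (NULL, 123, BQ, NULL); (NULL, 144, TH, NULL); (NULL, 145, AX, NULL); (NULL, NULL, AX, NULL)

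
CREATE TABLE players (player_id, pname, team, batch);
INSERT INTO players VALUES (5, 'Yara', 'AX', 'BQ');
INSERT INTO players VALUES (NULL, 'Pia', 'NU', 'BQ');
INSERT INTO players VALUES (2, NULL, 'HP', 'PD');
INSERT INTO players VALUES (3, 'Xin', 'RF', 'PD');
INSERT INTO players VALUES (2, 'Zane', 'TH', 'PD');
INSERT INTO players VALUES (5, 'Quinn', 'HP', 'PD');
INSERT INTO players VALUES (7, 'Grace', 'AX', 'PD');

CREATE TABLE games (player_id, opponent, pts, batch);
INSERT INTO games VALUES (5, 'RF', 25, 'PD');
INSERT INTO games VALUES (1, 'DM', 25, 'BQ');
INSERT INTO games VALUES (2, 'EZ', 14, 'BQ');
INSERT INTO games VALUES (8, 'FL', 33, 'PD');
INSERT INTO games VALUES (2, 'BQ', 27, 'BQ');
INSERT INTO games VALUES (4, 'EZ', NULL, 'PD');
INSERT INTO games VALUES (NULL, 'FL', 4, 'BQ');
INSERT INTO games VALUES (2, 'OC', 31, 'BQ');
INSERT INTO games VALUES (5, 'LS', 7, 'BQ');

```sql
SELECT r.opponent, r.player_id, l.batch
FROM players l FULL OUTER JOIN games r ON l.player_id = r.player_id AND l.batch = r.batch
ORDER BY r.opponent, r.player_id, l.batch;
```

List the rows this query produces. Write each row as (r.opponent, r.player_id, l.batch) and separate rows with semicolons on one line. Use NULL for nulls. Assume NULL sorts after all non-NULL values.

(BQ, 2, NULL); (DM, 1, NULL); (EZ, 2, NULL); (EZ, 4, NULL); (FL, 8, NULL); (FL, NULL, NULL); (LS, 5, BQ); (OC, 2, NULL); (RF, 5, PD); (NULL, NULL, BQ); (NULL, NULL, PD); (NULL, NULL, PD); (NULL, NULL, PD); (NULL, NULL, PD)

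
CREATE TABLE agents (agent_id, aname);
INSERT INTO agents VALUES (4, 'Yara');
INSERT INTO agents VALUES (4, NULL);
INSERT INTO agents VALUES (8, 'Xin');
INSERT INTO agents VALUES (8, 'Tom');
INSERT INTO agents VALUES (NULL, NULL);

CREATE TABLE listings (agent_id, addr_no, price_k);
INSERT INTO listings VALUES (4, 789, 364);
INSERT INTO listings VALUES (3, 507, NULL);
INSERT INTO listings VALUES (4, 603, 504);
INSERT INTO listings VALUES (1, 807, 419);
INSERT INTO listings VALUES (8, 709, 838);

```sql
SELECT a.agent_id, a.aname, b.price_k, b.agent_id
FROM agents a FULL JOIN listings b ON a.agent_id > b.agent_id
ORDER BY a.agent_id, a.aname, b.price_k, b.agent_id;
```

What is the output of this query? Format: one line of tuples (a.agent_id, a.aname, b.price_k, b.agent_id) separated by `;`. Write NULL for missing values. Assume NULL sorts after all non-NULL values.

FULL OUTER JOIN keeps every row from both sides; unmatched rows get NULL for the other side's columns.
Matching on a.agent_id > b.agent_id. A NULL in a compared column never satisfies the condition.
Matched pairs: 12; unmatched a rows kept: 1; unmatched b rows kept: 1.

(4, Yara, 419, 1); (4, Yara, NULL, 3); (4, NULL, 419, 1); (4, NULL, NULL, 3); (8, Tom, 364, 4); (8, Tom, 419, 1); (8, Tom, 504, 4); (8, Tom, NULL, 3); (8, Xin, 364, 4); (8, Xin, 419, 1); (8, Xin, 504, 4); (8, Xin, NULL, 3); (NULL, NULL, 838, 8); (NULL, NULL, NULL, NULL)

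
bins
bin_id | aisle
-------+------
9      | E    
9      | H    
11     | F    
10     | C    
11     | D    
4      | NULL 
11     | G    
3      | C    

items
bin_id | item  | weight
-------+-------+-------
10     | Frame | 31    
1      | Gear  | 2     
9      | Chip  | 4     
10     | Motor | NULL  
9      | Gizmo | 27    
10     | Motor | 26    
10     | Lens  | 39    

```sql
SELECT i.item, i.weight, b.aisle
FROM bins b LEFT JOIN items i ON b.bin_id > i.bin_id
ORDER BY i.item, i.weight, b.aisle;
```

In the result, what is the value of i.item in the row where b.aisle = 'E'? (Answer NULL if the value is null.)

Gear

LEFT JOIN keeps every row from `bins`; unmatched rows get NULL for `items`'s columns.
Matching on b.bin_id > i.bin_id.
- bin_id=9: 1 matching i row(s), so 1 row(s) emitted.
- bin_id=9: 1 matching i row(s), so 1 row(s) emitted.
- bin_id=11: 7 matching i row(s), so 7 row(s) emitted.
- bin_id=10: 3 matching i row(s), so 3 row(s) emitted.
- bin_id=11: 7 matching i row(s), so 7 row(s) emitted.
- bin_id=4: 1 matching i row(s), so 1 row(s) emitted.
- bin_id=11: 7 matching i row(s), so 7 row(s) emitted.
- bin_id=3: 1 matching i row(s), so 1 row(s) emitted.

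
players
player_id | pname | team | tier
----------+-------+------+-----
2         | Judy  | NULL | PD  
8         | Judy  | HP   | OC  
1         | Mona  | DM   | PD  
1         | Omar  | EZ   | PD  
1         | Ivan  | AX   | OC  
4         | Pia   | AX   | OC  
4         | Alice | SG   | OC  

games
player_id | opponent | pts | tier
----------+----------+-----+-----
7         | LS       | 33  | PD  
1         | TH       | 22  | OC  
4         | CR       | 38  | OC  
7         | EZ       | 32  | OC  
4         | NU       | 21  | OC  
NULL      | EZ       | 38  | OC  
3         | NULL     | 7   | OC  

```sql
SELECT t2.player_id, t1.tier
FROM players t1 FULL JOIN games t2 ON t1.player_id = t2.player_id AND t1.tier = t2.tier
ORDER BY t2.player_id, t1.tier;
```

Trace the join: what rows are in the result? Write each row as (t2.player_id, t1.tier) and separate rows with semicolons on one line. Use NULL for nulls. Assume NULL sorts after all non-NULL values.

(1, OC); (3, NULL); (4, OC); (4, OC); (4, OC); (4, OC); (7, NULL); (7, NULL); (NULL, OC); (NULL, PD); (NULL, PD); (NULL, PD); (NULL, NULL)

FULL OUTER JOIN keeps every row from both sides; unmatched rows get NULL for the other side's columns.
Matching on t1.player_id = t2.player_id AND t1.tier = t2.tier. A NULL in a compared column never satisfies the condition.
- player_id=2, tier=PD: no t2 row matches, row kept with t2 columns NULL.
- player_id=8, tier=OC: no t2 row matches, row kept with t2 columns NULL.
- player_id=1, tier=PD: no t2 row matches, row kept with t2 columns NULL.
- player_id=1, tier=PD: no t2 row matches, row kept with t2 columns NULL.
- player_id=1, tier=OC: 1 matching t2 row(s), so 1 row(s) emitted.
- player_id=4, tier=OC: 2 matching t2 row(s), so 2 row(s) emitted.
- player_id=4, tier=OC: 2 matching t2 row(s), so 2 row(s) emitted.
- 4 row(s) from t2 found no t1 partner → padded with NULL.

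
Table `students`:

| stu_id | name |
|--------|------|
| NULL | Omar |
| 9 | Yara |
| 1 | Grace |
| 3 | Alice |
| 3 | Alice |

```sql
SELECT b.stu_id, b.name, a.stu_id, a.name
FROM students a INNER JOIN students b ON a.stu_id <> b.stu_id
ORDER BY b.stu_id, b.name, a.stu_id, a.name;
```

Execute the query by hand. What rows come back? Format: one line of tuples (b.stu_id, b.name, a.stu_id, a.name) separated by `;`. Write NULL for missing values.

(1, Grace, 3, Alice); (1, Grace, 3, Alice); (1, Grace, 9, Yara); (3, Alice, 1, Grace); (3, Alice, 1, Grace); (3, Alice, 9, Yara); (3, Alice, 9, Yara); (9, Yara, 1, Grace); (9, Yara, 3, Alice); (9, Yara, 3, Alice)

INNER JOIN keeps only pairs where the ON condition holds.
Matching on a.stu_id <> b.stu_id. A NULL in a compared column never satisfies the condition.
- a row (stu_id=NULL): no match → dropped.
- a row (stu_id=9): matches 3 b row(s) → 3 output row(s).
- a row (stu_id=1): matches 3 b row(s) → 3 output row(s).
- a row (stu_id=3): matches 2 b row(s) → 2 output row(s).
- a row (stu_id=3): matches 2 b row(s) → 2 output row(s).
After projecting and ordering:
b.stu_id | b.name | a.stu_id | a.name
1 | Grace | 3 | Alice
1 | Grace | 3 | Alice
1 | Grace | 9 | Yara
3 | Alice | 1 | Grace
3 | Alice | 1 | Grace
3 | Alice | 9 | Yara
3 | Alice | 9 | Yara
9 | Yara | 1 | Grace
9 | Yara | 3 | Alice
9 | Yara | 3 | Alice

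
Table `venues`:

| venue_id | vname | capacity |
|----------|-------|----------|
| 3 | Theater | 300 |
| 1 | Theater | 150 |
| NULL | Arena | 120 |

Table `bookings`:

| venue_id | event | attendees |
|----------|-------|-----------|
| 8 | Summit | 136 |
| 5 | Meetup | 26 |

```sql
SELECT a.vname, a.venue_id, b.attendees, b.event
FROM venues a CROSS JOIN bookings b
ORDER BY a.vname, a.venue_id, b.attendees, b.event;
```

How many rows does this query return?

6

CROSS JOIN pairs every row of `venues` with every row of `bookings`: 3 × 2 = 6 rows.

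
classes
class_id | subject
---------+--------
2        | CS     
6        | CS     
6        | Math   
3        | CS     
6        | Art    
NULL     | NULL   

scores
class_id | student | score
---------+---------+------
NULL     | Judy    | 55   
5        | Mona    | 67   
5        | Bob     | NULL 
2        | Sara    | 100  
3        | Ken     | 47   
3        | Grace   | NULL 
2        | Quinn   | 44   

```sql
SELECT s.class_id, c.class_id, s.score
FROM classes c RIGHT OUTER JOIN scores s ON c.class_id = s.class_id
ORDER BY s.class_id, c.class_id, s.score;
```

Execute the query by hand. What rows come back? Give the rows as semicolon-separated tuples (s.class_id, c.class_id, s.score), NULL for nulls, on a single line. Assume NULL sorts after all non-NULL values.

RIGHT JOIN keeps every row from `scores`; unmatched rows get NULL for `classes`'s columns.
Matching on c.class_id = s.class_id. A NULL in a compared column never satisfies the condition.
- c (class_id=2) pairs with 2 row(s) of s.
- c (class_id=6) has no partner in s.
- c (class_id=6) has no partner in s.
- c (class_id=3) pairs with 2 row(s) of s.
- c (class_id=6) has no partner in s.
- c (class_id=NULL) has no partner in s.
- plus 3 unmatched s row(s), each kept with NULL c columns.
After projecting and ordering:
s.class_id | c.class_id | s.score
2 | 2 | 44
2 | 2 | 100
3 | 3 | 47
3 | 3 | NULL
5 | NULL | 67
5 | NULL | NULL
NULL | NULL | 55

(2, 2, 44); (2, 2, 100); (3, 3, 47); (3, 3, NULL); (5, NULL, 67); (5, NULL, NULL); (NULL, NULL, 55)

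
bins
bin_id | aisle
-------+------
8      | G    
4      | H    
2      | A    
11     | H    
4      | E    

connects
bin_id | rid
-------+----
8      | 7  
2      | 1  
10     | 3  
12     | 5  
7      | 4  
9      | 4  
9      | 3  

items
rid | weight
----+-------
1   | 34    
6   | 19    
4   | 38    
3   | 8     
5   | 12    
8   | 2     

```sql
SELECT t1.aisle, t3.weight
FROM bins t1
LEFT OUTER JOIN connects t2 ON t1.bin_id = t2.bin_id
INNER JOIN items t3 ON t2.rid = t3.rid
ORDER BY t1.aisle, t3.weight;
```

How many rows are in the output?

1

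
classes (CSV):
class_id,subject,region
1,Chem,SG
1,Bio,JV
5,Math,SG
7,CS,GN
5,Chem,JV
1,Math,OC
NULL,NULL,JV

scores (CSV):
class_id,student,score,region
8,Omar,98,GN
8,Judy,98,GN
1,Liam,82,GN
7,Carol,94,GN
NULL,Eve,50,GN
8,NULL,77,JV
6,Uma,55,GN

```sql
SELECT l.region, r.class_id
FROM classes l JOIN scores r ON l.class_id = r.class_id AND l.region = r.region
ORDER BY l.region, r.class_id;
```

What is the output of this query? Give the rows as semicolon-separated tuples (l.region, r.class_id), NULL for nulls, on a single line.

(GN, 7)

INNER JOIN keeps only pairs where the ON condition holds.
Matching on l.class_id = r.class_id AND l.region = r.region. A NULL in a compared column never satisfies the condition.
- l (class_id=1, region=SG) has no partner → excluded.
- l (class_id=1, region=JV) has no partner → excluded.
- l (class_id=5, region=SG) has no partner → excluded.
- l (class_id=7, region=GN) pairs with 1 row(s) of r.
- l (class_id=5, region=JV) has no partner → excluded.
- l (class_id=1, region=OC) has no partner → excluded.
- l (class_id=NULL, region=JV) has no partner → excluded.
After projecting and ordering:
l.region | r.class_id
GN | 7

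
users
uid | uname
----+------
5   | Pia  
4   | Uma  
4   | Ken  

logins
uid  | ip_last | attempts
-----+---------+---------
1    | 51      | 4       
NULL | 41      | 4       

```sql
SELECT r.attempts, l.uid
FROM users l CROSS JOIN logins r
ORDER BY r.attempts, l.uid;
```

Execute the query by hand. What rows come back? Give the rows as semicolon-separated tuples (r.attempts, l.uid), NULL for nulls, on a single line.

(4, 4); (4, 4); (4, 4); (4, 4); (4, 5); (4, 5)

CROSS JOIN pairs every row of `users` with every row of `logins`: 3 × 2 = 6 rows.
After projecting and ordering:
r.attempts | l.uid
4 | 4
4 | 4
4 | 4
4 | 4
4 | 5
4 | 5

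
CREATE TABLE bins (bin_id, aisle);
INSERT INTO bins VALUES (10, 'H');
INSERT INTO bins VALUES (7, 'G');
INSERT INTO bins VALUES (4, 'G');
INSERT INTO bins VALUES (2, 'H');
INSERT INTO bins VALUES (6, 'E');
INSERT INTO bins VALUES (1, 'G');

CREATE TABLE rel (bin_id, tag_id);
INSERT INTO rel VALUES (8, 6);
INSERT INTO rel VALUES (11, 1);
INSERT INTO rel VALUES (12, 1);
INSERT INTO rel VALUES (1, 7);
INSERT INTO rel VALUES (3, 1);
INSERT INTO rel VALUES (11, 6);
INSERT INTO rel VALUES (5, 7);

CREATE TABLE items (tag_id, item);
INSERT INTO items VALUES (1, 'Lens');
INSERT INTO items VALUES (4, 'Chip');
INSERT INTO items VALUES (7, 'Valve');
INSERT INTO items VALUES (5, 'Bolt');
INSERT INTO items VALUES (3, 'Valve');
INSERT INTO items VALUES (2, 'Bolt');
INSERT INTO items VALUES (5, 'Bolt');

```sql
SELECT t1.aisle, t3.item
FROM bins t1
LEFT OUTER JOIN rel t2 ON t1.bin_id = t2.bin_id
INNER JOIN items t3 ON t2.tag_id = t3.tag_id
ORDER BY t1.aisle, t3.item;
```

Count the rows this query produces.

Step 1 — t1 LEFT JOIN t2 on bin_id → 6 row(s).
Then INNER JOIN `items t3` on tag_id: keep only rows whose t2.tag_id appears in t3.
Result: 1 row(s).

1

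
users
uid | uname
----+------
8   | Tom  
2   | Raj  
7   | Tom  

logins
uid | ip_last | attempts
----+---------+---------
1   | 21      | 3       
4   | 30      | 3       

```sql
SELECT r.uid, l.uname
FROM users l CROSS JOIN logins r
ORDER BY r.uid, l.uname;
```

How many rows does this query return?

6

CROSS JOIN pairs every row of `users` with every row of `logins`: 3 × 2 = 6 rows.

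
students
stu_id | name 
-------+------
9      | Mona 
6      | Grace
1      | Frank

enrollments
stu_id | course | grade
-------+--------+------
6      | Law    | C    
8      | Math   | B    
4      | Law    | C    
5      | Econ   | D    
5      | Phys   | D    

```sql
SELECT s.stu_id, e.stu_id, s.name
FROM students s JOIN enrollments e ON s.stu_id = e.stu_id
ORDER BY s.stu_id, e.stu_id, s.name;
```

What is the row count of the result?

INNER JOIN keeps only pairs where the ON condition holds.
Matching on s.stu_id = e.stu_id.
- s[0] stu_id=9 → no match; dropped.
- s[1] stu_id=6 → 1 match(es) in e → 1 row(s).
- s[2] stu_id=1 → no match; dropped.
Total: 1 rows.

1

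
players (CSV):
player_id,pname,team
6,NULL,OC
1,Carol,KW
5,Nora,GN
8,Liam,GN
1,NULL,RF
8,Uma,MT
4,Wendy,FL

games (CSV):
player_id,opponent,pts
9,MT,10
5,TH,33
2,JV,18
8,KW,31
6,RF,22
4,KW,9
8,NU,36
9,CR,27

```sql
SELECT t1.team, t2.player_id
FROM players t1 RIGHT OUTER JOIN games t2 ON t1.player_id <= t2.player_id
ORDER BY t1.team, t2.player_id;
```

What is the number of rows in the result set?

42

RIGHT JOIN keeps every row from `games`; unmatched rows get NULL for `players`'s columns.
Matching on t1.player_id <= t2.player_id.
- t1 (player_id=6) pairs with 5 row(s) of t2.
- t1 (player_id=1) pairs with 8 row(s) of t2.
- t1 (player_id=5) pairs with 6 row(s) of t2.
- t1 (player_id=8) pairs with 4 row(s) of t2.
- t1 (player_id=1) pairs with 8 row(s) of t2.
- t1 (player_id=8) pairs with 4 row(s) of t2.
- t1 (player_id=4) pairs with 7 row(s) of t2.
- every t2 row matched at least one t1 row.
Total: 42 rows.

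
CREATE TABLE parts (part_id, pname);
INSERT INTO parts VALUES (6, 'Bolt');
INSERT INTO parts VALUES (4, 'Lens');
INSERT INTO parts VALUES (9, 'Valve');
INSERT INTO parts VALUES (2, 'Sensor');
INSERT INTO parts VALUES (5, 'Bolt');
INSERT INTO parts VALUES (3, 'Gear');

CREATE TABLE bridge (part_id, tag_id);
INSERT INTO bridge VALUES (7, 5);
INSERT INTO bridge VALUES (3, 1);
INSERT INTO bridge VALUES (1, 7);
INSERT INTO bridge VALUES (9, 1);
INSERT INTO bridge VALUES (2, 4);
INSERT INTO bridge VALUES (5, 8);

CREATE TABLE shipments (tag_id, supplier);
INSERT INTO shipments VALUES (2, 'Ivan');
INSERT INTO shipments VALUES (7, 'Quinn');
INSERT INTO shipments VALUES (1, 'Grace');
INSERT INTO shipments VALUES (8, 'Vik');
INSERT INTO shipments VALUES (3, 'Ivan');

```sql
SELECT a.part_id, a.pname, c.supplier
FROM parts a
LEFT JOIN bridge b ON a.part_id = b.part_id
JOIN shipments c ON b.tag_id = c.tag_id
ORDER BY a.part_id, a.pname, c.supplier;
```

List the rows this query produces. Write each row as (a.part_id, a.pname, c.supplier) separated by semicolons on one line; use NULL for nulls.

Step 1 — a LEFT JOIN b on part_id → 6 row(s).
Then INNER JOIN `shipments c` on tag_id: keep only rows whose b.tag_id appears in c.

(3, Gear, Grace); (5, Bolt, Vik); (9, Valve, Grace)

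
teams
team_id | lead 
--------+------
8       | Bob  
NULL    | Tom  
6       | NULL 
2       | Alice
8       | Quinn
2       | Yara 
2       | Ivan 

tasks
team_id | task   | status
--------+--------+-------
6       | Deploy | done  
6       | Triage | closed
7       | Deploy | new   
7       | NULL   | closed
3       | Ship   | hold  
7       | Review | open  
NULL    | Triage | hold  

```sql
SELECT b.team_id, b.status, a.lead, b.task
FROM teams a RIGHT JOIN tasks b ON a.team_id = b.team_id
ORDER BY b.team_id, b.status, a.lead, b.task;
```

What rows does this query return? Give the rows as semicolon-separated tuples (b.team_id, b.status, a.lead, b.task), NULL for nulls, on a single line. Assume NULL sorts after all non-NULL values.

(3, hold, NULL, Ship); (6, closed, NULL, Triage); (6, done, NULL, Deploy); (7, closed, NULL, NULL); (7, new, NULL, Deploy); (7, open, NULL, Review); (NULL, hold, NULL, Triage)

RIGHT JOIN keeps every row from `tasks`; unmatched rows get NULL for `teams`'s columns.
Matching on a.team_id = b.team_id. A NULL in a compared column never satisfies the condition.
- a row (team_id=8): no match.
- a row (team_id=NULL): no match.
- a row (team_id=6): matches 2 b row(s) → 2 output row(s).
- a row (team_id=2): no match.
- a row (team_id=8): no match.
- a row (team_id=2): no match.
- a row (team_id=2): no match.
- plus 5 unmatched b row(s), each kept with NULL a columns.
After projecting and ordering:
b.team_id | b.status | a.lead | b.task
3 | hold | NULL | Ship
6 | closed | NULL | Triage
6 | done | NULL | Deploy
7 | closed | NULL | NULL
7 | new | NULL | Deploy
7 | open | NULL | Review
NULL | hold | NULL | Triage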